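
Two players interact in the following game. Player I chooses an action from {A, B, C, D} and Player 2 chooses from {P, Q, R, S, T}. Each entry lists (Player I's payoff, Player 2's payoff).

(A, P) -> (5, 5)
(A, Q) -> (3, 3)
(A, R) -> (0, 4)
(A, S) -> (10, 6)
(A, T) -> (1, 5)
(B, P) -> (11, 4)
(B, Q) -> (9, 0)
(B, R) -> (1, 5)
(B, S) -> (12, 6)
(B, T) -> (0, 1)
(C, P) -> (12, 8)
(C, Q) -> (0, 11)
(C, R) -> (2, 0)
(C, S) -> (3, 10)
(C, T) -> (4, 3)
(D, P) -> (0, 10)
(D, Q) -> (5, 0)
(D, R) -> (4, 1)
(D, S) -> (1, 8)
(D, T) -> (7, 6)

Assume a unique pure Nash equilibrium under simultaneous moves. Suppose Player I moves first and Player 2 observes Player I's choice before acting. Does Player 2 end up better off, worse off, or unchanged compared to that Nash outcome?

Player 2 best-responds to each possible Player I move:
- A → Player 2 plays S (best of 5, 3, 4, 6, 5); Player I gets 10.
- B → Player 2 plays S (best of 4, 0, 5, 6, 1); Player I gets 12.
- C → Player 2 plays Q (best of 8, 11, 0, 10, 3); Player I gets 0.
- D → Player 2 plays P (best of 10, 0, 1, 8, 6); Player I gets 0.
Player I's induced payoffs are 10, 12, 0, 0, so Player I commits to B. Subgame-perfect outcome: (B, S) with payoffs (12, 6).
Under simultaneous play:
Player I's best replies: P→C; Q→B; R→D; S→B; T→D.
Player 2's best replies: A→S; B→S; C→Q; D→P.
The unique mutual best reply is (B, S), giving (12, 6).
Player 2 earns 6 sequentially versus 6 at the Nash outcome: unchanged.

unchanged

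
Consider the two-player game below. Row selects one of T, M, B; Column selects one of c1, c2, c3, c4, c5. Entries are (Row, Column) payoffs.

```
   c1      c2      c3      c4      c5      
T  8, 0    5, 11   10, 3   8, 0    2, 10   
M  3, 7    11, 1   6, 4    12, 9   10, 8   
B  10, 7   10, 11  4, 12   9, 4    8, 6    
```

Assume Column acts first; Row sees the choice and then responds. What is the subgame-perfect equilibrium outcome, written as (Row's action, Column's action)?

(M, c4)

Row best-responds to each possible Column move:
- c1: BR = B, leader payoff 7.
- c2: BR = M, leader payoff 1.
- c3: BR = T, leader payoff 3.
- c4: BR = M, leader payoff 9.
- c5: BR = M, leader payoff 8.
Maximizing over 7, 1, 3, 9, 8, Column chooses c4. Subgame-perfect outcome: (M, c4) with payoffs (12, 9).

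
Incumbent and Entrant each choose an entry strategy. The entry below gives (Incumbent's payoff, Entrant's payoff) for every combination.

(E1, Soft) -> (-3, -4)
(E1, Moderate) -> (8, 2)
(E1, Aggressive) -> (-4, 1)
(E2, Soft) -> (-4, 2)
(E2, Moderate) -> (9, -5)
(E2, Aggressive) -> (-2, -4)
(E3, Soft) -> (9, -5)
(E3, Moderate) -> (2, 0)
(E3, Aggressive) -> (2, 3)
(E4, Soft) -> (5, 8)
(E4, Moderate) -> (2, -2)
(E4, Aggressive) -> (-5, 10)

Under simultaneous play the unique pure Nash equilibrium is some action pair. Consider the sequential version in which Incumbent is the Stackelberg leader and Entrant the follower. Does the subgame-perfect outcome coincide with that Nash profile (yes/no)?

no

Entrant best-responds to each possible Incumbent move:
- E1: BR = Moderate, leader payoff 8.
- E2: BR = Soft, leader payoff -4.
- E3: BR = Aggressive, leader payoff 2.
- E4: BR = Aggressive, leader payoff -5.
Incumbent's induced payoffs are 8, -4, 2, -5, so Incumbent commits to E1. Subgame-perfect outcome: (E1, Moderate) with payoffs (8, 2).
Now find the simultaneous Nash equilibrium.
Incumbent's best replies: Soft→E3; Moderate→E2; Aggressive→E3.
Entrant's best replies: E1→Moderate; E2→Soft; E3→Aggressive; E4→Aggressive.
The unique mutual best reply is (E3, Aggressive), giving (2, 3).
Sequential outcome (E1, Moderate) differs from the Nash profile (E3, Aggressive).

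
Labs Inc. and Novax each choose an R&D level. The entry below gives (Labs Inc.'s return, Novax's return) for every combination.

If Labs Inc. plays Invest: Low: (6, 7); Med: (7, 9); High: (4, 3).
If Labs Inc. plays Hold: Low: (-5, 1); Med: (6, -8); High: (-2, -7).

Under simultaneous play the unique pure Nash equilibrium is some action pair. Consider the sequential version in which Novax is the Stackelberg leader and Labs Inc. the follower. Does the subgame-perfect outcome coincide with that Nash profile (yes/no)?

yes

Solve by backward induction (Novax leads).
- Low: BR = Invest, leader payoff 7.
- Med: BR = Invest, leader payoff 9.
- High: BR = Invest, leader payoff 3.
Novax's induced payoffs are 7, 9, 3, so Novax commits to Med. Subgame-perfect outcome: (Invest, Med) with payoffs (7, 9).
For the simultaneous game, intersect best replies.
Labs Inc.'s best replies: Low→Invest; Med→Invest; High→Invest.
Novax's best replies: Invest→Med; Hold→Low.
The unique mutual best reply is (Invest, Med), giving (7, 9).
Sequential outcome (Invest, Med) coincides with the Nash profile (Invest, Med).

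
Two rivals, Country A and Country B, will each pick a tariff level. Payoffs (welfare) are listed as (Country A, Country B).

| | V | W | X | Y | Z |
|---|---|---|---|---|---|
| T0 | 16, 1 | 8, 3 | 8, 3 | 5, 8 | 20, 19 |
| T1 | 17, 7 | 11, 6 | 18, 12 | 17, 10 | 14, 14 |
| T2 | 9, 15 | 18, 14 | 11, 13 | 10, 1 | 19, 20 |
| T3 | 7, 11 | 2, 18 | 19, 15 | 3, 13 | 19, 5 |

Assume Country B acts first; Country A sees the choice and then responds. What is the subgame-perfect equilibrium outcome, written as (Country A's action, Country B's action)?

(T0, Z)

Work backward from Country A's decision.
- V → Country A plays T1 (best of 16, 17, 9, 7); Country B gets 7.
- W → Country A plays T2 (best of 8, 11, 18, 2); Country B gets 14.
- X → Country A plays T3 (best of 8, 18, 11, 19); Country B gets 15.
- Y → Country A plays T1 (best of 5, 17, 10, 3); Country B gets 10.
- Z → Country A plays T0 (best of 20, 14, 19, 19); Country B gets 19.
Among 7, 14, 15, 10, 19, the best is 19 at Z. Subgame-perfect outcome: (T0, Z) with payoffs (20, 19).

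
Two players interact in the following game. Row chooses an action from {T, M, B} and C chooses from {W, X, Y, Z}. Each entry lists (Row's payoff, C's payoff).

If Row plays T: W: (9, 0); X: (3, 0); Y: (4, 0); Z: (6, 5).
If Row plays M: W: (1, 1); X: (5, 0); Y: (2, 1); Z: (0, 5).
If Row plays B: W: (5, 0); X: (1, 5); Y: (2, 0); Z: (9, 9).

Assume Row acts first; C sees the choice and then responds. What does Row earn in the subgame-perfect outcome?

9

Work backward from C's decision.
- T: C compares 0, 0, 0, 5 and picks Z; Row would get 6.
- M: C compares 1, 0, 1, 5 and picks Z; Row would get 0.
- B: C compares 0, 5, 0, 9 and picks Z; Row would get 9.
Row's induced payoffs are 6, 0, 9, so Row commits to B. Subgame-perfect outcome: (B, Z) with payoffs (9, 9).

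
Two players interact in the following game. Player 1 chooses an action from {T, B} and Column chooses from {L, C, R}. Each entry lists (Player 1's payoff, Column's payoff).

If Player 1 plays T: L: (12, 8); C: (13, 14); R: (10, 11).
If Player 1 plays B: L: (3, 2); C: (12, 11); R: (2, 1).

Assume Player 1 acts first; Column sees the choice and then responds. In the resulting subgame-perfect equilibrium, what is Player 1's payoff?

Backward induction with Player 1 moving first.
- T → Column plays C (best of 8, 14, 11); Player 1 gets 13.
- B → Column plays C (best of 2, 11, 1); Player 1 gets 12.
Among 13, 12, the best is 13 at T. Subgame-perfect outcome: (T, C) with payoffs (13, 14).

13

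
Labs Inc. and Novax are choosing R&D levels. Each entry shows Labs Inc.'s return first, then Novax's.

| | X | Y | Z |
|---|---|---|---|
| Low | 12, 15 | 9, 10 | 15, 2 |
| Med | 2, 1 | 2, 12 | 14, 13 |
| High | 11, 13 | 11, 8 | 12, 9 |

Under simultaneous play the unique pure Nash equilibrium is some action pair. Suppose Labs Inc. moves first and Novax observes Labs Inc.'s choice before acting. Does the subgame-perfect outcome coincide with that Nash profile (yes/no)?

Solve by backward induction (Labs Inc. leads).
- Low: BR = X, leader payoff 12.
- Med: BR = Z, leader payoff 14.
- High: BR = X, leader payoff 11.
Maximizing over 12, 14, 11, Labs Inc. chooses Med. Subgame-perfect outcome: (Med, Z) with payoffs (14, 13).
For the simultaneous game, intersect best replies.
Labs Inc.'s best replies: X→Low; Y→High; Z→Low.
Novax's best replies: Low→X; Med→Z; High→X.
Only (Low, X) has each player best-responding; Nash payoffs (12, 15).
Sequential outcome (Med, Z) differs from the Nash profile (Low, X).

no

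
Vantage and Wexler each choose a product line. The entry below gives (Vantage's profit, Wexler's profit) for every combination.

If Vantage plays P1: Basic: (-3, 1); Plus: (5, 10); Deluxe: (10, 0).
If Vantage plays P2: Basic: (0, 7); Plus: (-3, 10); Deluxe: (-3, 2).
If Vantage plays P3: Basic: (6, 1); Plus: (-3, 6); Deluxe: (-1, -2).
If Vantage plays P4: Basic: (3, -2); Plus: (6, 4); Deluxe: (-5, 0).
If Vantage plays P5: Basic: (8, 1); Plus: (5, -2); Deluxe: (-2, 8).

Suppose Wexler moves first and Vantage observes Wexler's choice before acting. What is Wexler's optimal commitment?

Plus

Backward induction with Wexler moving first.
- Basic → Vantage plays P5 (best of -3, 0, 6, 3, 8); Wexler gets 1.
- Plus → Vantage plays P4 (best of 5, -3, -3, 6, 5); Wexler gets 4.
- Deluxe → Vantage plays P1 (best of 10, -3, -1, -5, -2); Wexler gets 0.
Wexler's induced payoffs are 1, 4, 0, so Wexler commits to Plus. Subgame-perfect outcome: (P4, Plus) with payoffs (6, 4).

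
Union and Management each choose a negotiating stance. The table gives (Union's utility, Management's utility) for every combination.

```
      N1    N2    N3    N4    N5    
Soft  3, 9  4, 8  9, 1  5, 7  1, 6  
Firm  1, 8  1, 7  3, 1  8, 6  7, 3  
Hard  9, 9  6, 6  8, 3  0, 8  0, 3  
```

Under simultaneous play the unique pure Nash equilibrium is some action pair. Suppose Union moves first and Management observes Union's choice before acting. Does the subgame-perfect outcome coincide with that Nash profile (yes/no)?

yes

Solve by backward induction (Union leads).
- Soft: Management compares 9, 8, 1, 7, 6 and picks N1; Union would get 3.
- Firm: Management compares 8, 7, 1, 6, 3 and picks N1; Union would get 1.
- Hard: Management compares 9, 6, 3, 8, 3 and picks N1; Union would get 9.
Maximizing over 3, 1, 9, Union chooses Hard. Subgame-perfect outcome: (Hard, N1) with payoffs (9, 9).
Now find the simultaneous Nash equilibrium.
Union's best replies: N1→Hard; N2→Hard; N3→Soft; N4→Firm; N5→Firm.
Management's best replies: Soft→N1; Firm→N1; Hard→N1.
Only (Hard, N1) has each player best-responding; Nash payoffs (9, 9).
Sequential outcome (Hard, N1) coincides with the Nash profile (Hard, N1).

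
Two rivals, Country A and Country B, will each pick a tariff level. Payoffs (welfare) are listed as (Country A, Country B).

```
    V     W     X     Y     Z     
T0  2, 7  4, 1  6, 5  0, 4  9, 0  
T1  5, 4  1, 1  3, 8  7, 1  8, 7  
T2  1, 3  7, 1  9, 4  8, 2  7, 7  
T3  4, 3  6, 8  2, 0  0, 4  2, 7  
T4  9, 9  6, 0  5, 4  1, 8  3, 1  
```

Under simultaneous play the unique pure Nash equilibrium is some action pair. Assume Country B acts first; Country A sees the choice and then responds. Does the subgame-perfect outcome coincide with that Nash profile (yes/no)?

Backward induction with Country B moving first.
- V → Country A plays T4 (best of 2, 5, 1, 4, 9); Country B gets 9.
- W → Country A plays T2 (best of 4, 1, 7, 6, 6); Country B gets 1.
- X → Country A plays T2 (best of 6, 3, 9, 2, 5); Country B gets 4.
- Y → Country A plays T2 (best of 0, 7, 8, 0, 1); Country B gets 2.
- Z → Country A plays T0 (best of 9, 8, 7, 2, 3); Country B gets 0.
Among 9, 1, 4, 2, 0, the best is 9 at V. Subgame-perfect outcome: (T4, V) with payoffs (9, 9).
Under simultaneous play:
Country A's best replies: V→T4; W→T2; X→T2; Y→T2; Z→T0.
Country B's best replies: T0→V; T1→X; T2→Z; T3→W; T4→V.
The unique mutual best reply is (T4, V), giving (9, 9).
Sequential outcome (T4, V) coincides with the Nash profile (T4, V).

yes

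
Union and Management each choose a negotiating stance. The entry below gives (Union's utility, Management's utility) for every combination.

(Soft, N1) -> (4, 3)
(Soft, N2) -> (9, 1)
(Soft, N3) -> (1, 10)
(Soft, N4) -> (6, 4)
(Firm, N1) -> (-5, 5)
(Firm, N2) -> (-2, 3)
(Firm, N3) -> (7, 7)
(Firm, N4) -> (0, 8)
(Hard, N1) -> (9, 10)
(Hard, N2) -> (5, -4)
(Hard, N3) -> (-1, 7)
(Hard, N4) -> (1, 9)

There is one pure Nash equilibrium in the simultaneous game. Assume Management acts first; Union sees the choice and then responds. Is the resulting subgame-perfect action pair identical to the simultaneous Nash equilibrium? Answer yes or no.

Backward induction with Management moving first.
- N1: BR = Hard, leader payoff 10.
- N2: BR = Soft, leader payoff 1.
- N3: BR = Firm, leader payoff 7.
- N4: BR = Soft, leader payoff 4.
Maximizing over 10, 1, 7, 4, Management chooses N1. Subgame-perfect outcome: (Hard, N1) with payoffs (9, 10).
Under simultaneous play:
Union's best replies: N1→Hard; N2→Soft; N3→Firm; N4→Soft.
Management's best replies: Soft→N3; Firm→N4; Hard→N1.
Only (Hard, N1) has each player best-responding; Nash payoffs (9, 10).
Sequential outcome (Hard, N1) coincides with the Nash profile (Hard, N1).

yes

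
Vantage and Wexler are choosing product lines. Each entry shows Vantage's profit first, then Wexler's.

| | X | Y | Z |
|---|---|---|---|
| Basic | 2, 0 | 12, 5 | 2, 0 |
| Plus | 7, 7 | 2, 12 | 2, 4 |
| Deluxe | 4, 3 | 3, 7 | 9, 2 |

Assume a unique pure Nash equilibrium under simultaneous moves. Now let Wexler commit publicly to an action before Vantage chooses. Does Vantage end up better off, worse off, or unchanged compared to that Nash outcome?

Work backward from Vantage's decision.
- X → Vantage plays Plus (best of 2, 7, 4); Wexler gets 7.
- Y → Vantage plays Basic (best of 12, 2, 3); Wexler gets 5.
- Z → Vantage plays Deluxe (best of 2, 2, 9); Wexler gets 2.
Wexler's induced payoffs are 7, 5, 2, so Wexler commits to X. Subgame-perfect outcome: (Plus, X) with payoffs (7, 7).
Now find the simultaneous Nash equilibrium.
Vantage's best replies: X→Plus; Y→Basic; Z→Deluxe.
Wexler's best replies: Basic→Y; Plus→Y; Deluxe→Y.
The unique mutual best reply is (Basic, Y), giving (12, 5).
Vantage earns 7 sequentially versus 12 at the Nash outcome: worse off.

worse off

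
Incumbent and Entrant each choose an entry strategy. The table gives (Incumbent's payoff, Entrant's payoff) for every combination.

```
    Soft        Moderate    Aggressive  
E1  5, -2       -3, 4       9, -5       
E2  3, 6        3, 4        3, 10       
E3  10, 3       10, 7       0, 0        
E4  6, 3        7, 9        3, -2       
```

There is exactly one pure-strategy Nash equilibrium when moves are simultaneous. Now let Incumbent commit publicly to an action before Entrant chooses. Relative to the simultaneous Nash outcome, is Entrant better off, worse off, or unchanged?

unchanged

Work backward from Entrant's decision.
- E1: BR = Moderate, leader payoff -3.
- E2: BR = Aggressive, leader payoff 3.
- E3: BR = Moderate, leader payoff 10.
- E4: BR = Moderate, leader payoff 7.
Incumbent's induced payoffs are -3, 3, 10, 7, so Incumbent commits to E3. Subgame-perfect outcome: (E3, Moderate) with payoffs (10, 7).
For the simultaneous game, intersect best replies.
Incumbent's best replies: Soft→E3; Moderate→E3; Aggressive→E1.
Entrant's best replies: E1→Moderate; E2→Aggressive; E3→Moderate; E4→Moderate.
The unique mutual best reply is (E3, Moderate), giving (10, 7).
Entrant earns 7 sequentially versus 7 at the Nash outcome: unchanged.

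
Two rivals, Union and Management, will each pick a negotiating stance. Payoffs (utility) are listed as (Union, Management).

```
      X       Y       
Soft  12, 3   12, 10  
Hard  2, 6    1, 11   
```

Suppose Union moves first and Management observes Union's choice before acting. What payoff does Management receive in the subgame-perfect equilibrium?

Work backward from Management's decision.
- Soft: BR = Y, leader payoff 12.
- Hard: BR = Y, leader payoff 1.
Maximizing over 12, 1, Union chooses Soft. Subgame-perfect outcome: (Soft, Y) with payoffs (12, 10).

10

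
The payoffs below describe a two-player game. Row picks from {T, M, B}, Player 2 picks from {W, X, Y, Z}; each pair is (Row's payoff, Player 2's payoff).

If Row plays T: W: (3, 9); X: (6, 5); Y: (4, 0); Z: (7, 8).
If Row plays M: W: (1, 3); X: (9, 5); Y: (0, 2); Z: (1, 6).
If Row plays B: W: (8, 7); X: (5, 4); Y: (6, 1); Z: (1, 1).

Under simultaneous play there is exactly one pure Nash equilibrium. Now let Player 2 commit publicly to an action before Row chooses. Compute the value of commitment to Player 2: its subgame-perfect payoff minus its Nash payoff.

1

Backward induction with Player 2 moving first.
- W: BR = B, leader payoff 7.
- X: BR = M, leader payoff 5.
- Y: BR = B, leader payoff 1.
- Z: BR = T, leader payoff 8.
Player 2's induced payoffs are 7, 5, 1, 8, so Player 2 commits to Z. Subgame-perfect outcome: (T, Z) with payoffs (7, 8).
Now find the simultaneous Nash equilibrium.
Row's best replies: W→B; X→M; Y→B; Z→T.
Player 2's best replies: T→W; M→Z; B→W.
Only (B, W) has each player best-responding; Nash payoffs (8, 7).
Player 2's commitment gain: 8 − 7 = 1.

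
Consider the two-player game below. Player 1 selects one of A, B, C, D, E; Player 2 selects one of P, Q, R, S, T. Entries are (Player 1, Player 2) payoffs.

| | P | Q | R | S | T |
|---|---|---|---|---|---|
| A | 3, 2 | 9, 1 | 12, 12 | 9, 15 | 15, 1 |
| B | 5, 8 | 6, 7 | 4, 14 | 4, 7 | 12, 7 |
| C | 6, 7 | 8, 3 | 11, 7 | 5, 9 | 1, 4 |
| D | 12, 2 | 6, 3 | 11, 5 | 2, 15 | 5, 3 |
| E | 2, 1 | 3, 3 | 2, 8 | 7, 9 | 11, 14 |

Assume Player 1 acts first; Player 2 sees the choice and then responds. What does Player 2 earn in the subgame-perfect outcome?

14

Player 2 best-responds to each possible Player 1 move:
- A → Player 2 plays S (best of 2, 1, 12, 15, 1); Player 1 gets 9.
- B → Player 2 plays R (best of 8, 7, 14, 7, 7); Player 1 gets 4.
- C → Player 2 plays S (best of 7, 3, 7, 9, 4); Player 1 gets 5.
- D → Player 2 plays S (best of 2, 3, 5, 15, 3); Player 1 gets 2.
- E → Player 2 plays T (best of 1, 3, 8, 9, 14); Player 1 gets 11.
Maximizing over 9, 4, 5, 2, 11, Player 1 chooses E. Subgame-perfect outcome: (E, T) with payoffs (11, 14).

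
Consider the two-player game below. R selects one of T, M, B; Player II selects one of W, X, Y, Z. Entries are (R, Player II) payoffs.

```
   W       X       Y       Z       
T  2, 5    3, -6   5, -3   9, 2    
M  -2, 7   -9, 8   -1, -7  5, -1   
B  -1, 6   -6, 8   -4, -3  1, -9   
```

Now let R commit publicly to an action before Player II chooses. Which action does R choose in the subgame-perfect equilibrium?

Player II best-responds to each possible R move:
- T: BR = W, leader payoff 2.
- M: BR = X, leader payoff -9.
- B: BR = X, leader payoff -6.
R's induced payoffs are 2, -9, -6, so R commits to T. Subgame-perfect outcome: (T, W) with payoffs (2, 5).

T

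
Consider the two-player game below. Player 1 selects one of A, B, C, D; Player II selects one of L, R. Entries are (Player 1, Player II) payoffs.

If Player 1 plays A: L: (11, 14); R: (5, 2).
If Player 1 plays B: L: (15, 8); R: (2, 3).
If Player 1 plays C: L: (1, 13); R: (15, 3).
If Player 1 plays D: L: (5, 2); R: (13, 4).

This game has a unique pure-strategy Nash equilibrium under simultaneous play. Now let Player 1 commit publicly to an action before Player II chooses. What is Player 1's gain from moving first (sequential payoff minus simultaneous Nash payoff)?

Player II best-responds to each possible Player 1 move:
- A: BR = L, leader payoff 11.
- B: BR = L, leader payoff 15.
- C: BR = L, leader payoff 1.
- D: BR = R, leader payoff 13.
Among 11, 15, 1, 13, the best is 15 at B. Subgame-perfect outcome: (B, L) with payoffs (15, 8).
For the simultaneous game, intersect best replies.
Player 1's best replies: L→B; R→C.
Player II's best replies: A→L; B→L; C→L; D→R.
Only (B, L) has each player best-responding; Nash payoffs (15, 8).
Player 1's commitment gain: 15 − 15 = 0.

0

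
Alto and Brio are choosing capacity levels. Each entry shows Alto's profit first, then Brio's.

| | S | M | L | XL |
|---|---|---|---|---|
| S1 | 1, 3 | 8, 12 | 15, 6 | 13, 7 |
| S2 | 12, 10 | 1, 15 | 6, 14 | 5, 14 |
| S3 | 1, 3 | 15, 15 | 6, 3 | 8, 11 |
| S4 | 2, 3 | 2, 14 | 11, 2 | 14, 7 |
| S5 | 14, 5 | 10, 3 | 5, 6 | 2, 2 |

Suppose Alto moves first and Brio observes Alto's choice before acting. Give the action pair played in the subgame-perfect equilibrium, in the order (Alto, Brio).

(S3, M)

Brio best-responds to each possible Alto move:
- S1: BR = M, leader payoff 8.
- S2: BR = M, leader payoff 1.
- S3: BR = M, leader payoff 15.
- S4: BR = M, leader payoff 2.
- S5: BR = L, leader payoff 5.
Alto's induced payoffs are 8, 1, 15, 2, 5, so Alto commits to S3. Subgame-perfect outcome: (S3, M) with payoffs (15, 15).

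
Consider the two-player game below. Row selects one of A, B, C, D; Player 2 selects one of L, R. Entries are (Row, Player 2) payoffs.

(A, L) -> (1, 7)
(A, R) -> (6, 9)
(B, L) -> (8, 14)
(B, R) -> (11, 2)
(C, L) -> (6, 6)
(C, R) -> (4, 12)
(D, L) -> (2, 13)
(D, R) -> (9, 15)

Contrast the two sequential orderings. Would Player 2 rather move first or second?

If Row leads: Player 2's best replies are A→R, B→L, C→R, D→R; Row's induced payoffs 6, 8, 4, 9; outcome (D, R), payoffs (9, 15).
If Player 2 leads: Row's best replies are L→B, R→B; Player 2's induced payoffs 14, 2; outcome (B, L), payoffs (8, 14).
Player 2 gets 14 moving first and 15 moving second, so Player 2 prefers to move second.

second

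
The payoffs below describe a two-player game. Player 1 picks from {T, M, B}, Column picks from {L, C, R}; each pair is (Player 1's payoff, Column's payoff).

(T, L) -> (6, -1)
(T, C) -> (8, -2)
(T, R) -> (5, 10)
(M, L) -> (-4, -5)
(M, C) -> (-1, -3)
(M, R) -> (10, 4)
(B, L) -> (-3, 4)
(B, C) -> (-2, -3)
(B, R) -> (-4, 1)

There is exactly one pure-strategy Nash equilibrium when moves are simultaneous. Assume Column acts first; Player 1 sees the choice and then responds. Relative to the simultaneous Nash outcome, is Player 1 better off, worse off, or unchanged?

Backward induction with Column moving first.
- L: BR = T, leader payoff -1.
- C: BR = T, leader payoff -2.
- R: BR = M, leader payoff 4.
Maximizing over -1, -2, 4, Column chooses R. Subgame-perfect outcome: (M, R) with payoffs (10, 4).
Under simultaneous play:
Player 1's best replies: L→T; C→T; R→M.
Column's best replies: T→R; M→R; B→L.
The unique mutual best reply is (M, R), giving (10, 4).
Player 1 earns 10 sequentially versus 10 at the Nash outcome: unchanged.

unchanged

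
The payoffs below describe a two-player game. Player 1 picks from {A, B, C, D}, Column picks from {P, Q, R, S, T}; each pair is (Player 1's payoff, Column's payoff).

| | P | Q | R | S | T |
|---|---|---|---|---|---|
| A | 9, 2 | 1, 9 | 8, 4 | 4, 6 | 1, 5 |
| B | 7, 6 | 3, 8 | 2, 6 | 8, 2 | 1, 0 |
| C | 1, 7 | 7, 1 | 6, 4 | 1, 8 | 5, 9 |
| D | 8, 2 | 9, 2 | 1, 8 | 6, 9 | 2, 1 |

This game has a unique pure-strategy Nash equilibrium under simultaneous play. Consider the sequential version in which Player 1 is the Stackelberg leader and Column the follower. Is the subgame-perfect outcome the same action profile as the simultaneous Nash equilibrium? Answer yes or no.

Column best-responds to each possible Player 1 move:
- A → Column plays Q (best of 2, 9, 4, 6, 5); Player 1 gets 1.
- B → Column plays Q (best of 6, 8, 6, 2, 0); Player 1 gets 3.
- C → Column plays T (best of 7, 1, 4, 8, 9); Player 1 gets 5.
- D → Column plays S (best of 2, 2, 8, 9, 1); Player 1 gets 6.
Maximizing over 1, 3, 5, 6, Player 1 chooses D. Subgame-perfect outcome: (D, S) with payoffs (6, 9).
Now find the simultaneous Nash equilibrium.
Player 1's best replies: P→A; Q→D; R→A; S→B; T→C.
Column's best replies: A→Q; B→Q; C→T; D→S.
Only (C, T) has each player best-responding; Nash payoffs (5, 9).
Sequential outcome (D, S) differs from the Nash profile (C, T).

no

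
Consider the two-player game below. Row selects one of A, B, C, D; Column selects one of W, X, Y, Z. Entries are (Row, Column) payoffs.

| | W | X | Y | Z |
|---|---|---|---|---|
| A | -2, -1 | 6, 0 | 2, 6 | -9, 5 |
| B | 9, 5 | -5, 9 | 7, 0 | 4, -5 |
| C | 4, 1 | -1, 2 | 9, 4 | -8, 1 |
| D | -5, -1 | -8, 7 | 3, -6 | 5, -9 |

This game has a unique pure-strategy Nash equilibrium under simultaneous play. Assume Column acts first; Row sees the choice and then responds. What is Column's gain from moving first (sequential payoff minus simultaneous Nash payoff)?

Work backward from Row's decision.
- W: Row compares -2, 9, 4, -5 and picks B; Column would get 5.
- X: Row compares 6, -5, -1, -8 and picks A; Column would get 0.
- Y: Row compares 2, 7, 9, 3 and picks C; Column would get 4.
- Z: Row compares -9, 4, -8, 5 and picks D; Column would get -9.
Maximizing over 5, 0, 4, -9, Column chooses W. Subgame-perfect outcome: (B, W) with payoffs (9, 5).
Under simultaneous play:
Row's best replies: W→B; X→A; Y→C; Z→D.
Column's best replies: A→Y; B→X; C→Y; D→X.
Only (C, Y) has each player best-responding; Nash payoffs (9, 4).
Column's commitment gain: 5 − 4 = 1.

1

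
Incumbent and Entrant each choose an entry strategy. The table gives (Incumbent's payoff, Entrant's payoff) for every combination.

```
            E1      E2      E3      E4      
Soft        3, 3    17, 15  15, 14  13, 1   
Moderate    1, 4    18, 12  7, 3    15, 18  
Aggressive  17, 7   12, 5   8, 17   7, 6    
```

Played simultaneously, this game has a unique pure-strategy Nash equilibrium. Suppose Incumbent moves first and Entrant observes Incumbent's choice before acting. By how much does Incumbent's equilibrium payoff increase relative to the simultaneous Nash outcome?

2

Solve by backward induction (Incumbent leads).
- Soft → Entrant plays E2 (best of 3, 15, 14, 1); Incumbent gets 17.
- Moderate → Entrant plays E4 (best of 4, 12, 3, 18); Incumbent gets 15.
- Aggressive → Entrant plays E3 (best of 7, 5, 17, 6); Incumbent gets 8.
Among 17, 15, 8, the best is 17 at Soft. Subgame-perfect outcome: (Soft, E2) with payoffs (17, 15).
Under simultaneous play:
Incumbent's best replies: E1→Aggressive; E2→Moderate; E3→Soft; E4→Moderate.
Entrant's best replies: Soft→E2; Moderate→E4; Aggressive→E3.
The unique mutual best reply is (Moderate, E4), giving (15, 18).
Incumbent's commitment gain: 17 − 15 = 2.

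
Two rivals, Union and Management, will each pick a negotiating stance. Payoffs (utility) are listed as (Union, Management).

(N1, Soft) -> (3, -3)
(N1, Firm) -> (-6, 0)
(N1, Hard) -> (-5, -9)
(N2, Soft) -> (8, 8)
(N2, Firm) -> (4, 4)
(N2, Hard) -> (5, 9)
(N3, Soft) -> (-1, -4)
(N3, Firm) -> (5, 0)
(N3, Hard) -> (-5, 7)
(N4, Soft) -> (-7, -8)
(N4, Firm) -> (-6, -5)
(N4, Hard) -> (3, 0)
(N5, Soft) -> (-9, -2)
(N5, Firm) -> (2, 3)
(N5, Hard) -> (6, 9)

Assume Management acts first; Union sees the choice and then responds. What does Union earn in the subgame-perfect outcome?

Backward induction with Management moving first.
- Soft: Union compares 3, 8, -1, -7, -9 and picks N2; Management would get 8.
- Firm: Union compares -6, 4, 5, -6, 2 and picks N3; Management would get 0.
- Hard: Union compares -5, 5, -5, 3, 6 and picks N5; Management would get 9.
Among 8, 0, 9, the best is 9 at Hard. Subgame-perfect outcome: (N5, Hard) with payoffs (6, 9).

6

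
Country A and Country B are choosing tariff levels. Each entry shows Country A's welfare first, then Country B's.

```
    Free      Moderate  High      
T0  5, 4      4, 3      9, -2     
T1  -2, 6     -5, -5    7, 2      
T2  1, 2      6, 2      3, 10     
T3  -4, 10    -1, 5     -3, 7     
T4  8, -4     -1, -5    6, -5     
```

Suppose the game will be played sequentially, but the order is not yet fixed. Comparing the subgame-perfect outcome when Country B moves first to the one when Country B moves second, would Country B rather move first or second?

first

If Country A leads: Country B's best replies are T0→Free, T1→Free, T2→High, T3→Free, T4→Free; Country A's induced payoffs 5, -2, 3, -4, 8; outcome (T4, Free), payoffs (8, -4).
If Country B leads: Country A's best replies are Free→T4, Moderate→T2, High→T0; Country B's induced payoffs -4, 2, -2; outcome (T2, Moderate), payoffs (6, 2).
Country B gets 2 moving first and -4 moving second, so Country B prefers to move first.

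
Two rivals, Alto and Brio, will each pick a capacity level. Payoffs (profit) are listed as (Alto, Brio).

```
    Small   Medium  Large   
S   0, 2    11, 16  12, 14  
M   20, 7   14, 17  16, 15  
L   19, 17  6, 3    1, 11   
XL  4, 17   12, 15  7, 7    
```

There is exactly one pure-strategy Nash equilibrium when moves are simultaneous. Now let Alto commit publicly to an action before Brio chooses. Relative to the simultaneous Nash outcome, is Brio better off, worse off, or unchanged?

unchanged

Brio best-responds to each possible Alto move:
- S: Brio compares 2, 16, 14 and picks Medium; Alto would get 11.
- M: Brio compares 7, 17, 15 and picks Medium; Alto would get 14.
- L: Brio compares 17, 3, 11 and picks Small; Alto would get 19.
- XL: Brio compares 17, 15, 7 and picks Small; Alto would get 4.
Among 11, 14, 19, 4, the best is 19 at L. Subgame-perfect outcome: (L, Small) with payoffs (19, 17).
For the simultaneous game, intersect best replies.
Alto's best replies: Small→M; Medium→M; Large→M.
Brio's best replies: S→Medium; M→Medium; L→Small; XL→Small.
The unique mutual best reply is (M, Medium), giving (14, 17).
Brio earns 17 sequentially versus 17 at the Nash outcome: unchanged.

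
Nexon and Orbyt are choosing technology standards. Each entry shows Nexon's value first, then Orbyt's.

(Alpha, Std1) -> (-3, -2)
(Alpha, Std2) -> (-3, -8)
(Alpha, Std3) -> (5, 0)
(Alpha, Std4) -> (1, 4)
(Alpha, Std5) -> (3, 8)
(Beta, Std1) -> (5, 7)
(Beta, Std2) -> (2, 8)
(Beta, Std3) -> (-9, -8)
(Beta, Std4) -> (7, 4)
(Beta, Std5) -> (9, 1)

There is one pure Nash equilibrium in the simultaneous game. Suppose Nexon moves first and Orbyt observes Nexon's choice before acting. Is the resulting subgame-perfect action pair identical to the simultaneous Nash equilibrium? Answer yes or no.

no

Backward induction with Nexon moving first.
- Alpha → Orbyt plays Std5 (best of -2, -8, 0, 4, 8); Nexon gets 3.
- Beta → Orbyt plays Std2 (best of 7, 8, -8, 4, 1); Nexon gets 2.
Nexon's induced payoffs are 3, 2, so Nexon commits to Alpha. Subgame-perfect outcome: (Alpha, Std5) with payoffs (3, 8).
For the simultaneous game, intersect best replies.
Nexon's best replies: Std1→Beta; Std2→Beta; Std3→Alpha; Std4→Beta; Std5→Beta.
Orbyt's best replies: Alpha→Std5; Beta→Std2.
Only (Beta, Std2) has each player best-responding; Nash payoffs (2, 8).
Sequential outcome (Alpha, Std5) differs from the Nash profile (Beta, Std2).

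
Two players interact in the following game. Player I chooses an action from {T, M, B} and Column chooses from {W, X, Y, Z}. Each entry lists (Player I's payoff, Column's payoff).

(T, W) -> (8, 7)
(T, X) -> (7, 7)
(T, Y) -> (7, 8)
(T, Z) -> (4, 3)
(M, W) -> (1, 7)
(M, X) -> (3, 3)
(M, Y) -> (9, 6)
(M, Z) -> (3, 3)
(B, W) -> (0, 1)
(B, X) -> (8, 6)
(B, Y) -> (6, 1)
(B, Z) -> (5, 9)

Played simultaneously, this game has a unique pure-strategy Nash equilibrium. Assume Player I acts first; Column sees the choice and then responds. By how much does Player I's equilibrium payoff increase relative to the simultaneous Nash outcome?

Backward induction with Player I moving first.
- T: Column compares 7, 7, 8, 3 and picks Y; Player I would get 7.
- M: Column compares 7, 3, 6, 3 and picks W; Player I would get 1.
- B: Column compares 1, 6, 1, 9 and picks Z; Player I would get 5.
Among 7, 1, 5, the best is 7 at T. Subgame-perfect outcome: (T, Y) with payoffs (7, 8).
For the simultaneous game, intersect best replies.
Player I's best replies: W→T; X→B; Y→M; Z→B.
Column's best replies: T→Y; M→W; B→Z.
The unique mutual best reply is (B, Z), giving (5, 9).
Player I's commitment gain: 7 − 5 = 2.

2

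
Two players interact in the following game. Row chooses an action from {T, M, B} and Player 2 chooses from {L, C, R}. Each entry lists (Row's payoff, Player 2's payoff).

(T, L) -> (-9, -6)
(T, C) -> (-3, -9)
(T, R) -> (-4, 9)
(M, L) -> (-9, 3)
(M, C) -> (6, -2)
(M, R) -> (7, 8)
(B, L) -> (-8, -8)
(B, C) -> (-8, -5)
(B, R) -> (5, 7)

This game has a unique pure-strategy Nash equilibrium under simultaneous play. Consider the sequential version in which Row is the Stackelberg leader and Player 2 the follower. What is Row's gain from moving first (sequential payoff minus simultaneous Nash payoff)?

0

Work backward from Player 2's decision.
- T: Player 2 compares -6, -9, 9 and picks R; Row would get -4.
- M: Player 2 compares 3, -2, 8 and picks R; Row would get 7.
- B: Player 2 compares -8, -5, 7 and picks R; Row would get 5.
Maximizing over -4, 7, 5, Row chooses M. Subgame-perfect outcome: (M, R) with payoffs (7, 8).
For the simultaneous game, intersect best replies.
Row's best replies: L→B; C→M; R→M.
Player 2's best replies: T→R; M→R; B→R.
Only (M, R) has each player best-responding; Nash payoffs (7, 8).
Row's commitment gain: 7 − 7 = 0.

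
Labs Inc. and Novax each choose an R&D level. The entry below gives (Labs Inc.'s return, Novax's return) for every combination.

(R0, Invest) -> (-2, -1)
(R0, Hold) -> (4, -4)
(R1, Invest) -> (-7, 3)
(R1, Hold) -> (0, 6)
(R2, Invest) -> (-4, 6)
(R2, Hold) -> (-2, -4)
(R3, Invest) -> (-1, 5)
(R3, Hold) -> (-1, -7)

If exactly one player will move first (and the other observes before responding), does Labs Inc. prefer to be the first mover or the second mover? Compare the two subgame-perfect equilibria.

If Labs Inc. leads: Novax's best replies are R0→Invest, R1→Hold, R2→Invest, R3→Invest; Labs Inc.'s induced payoffs -2, 0, -4, -1; outcome (R1, Hold), payoffs (0, 6).
If Novax leads: Labs Inc.'s best replies are Invest→R3, Hold→R0; Novax's induced payoffs 5, -4; outcome (R3, Invest), payoffs (-1, 5).
Labs Inc. gets 0 moving first and -1 moving second, so Labs Inc. prefers to move first.

first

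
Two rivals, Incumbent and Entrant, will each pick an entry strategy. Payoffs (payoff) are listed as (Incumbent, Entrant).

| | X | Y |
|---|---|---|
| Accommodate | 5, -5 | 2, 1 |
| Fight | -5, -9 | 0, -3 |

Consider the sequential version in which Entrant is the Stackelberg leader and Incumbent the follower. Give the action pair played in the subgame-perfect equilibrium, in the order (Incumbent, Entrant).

(Accommodate, Y)

Work backward from Incumbent's decision.
- X → Incumbent plays Accommodate (best of 5, -5); Entrant gets -5.
- Y → Incumbent plays Accommodate (best of 2, 0); Entrant gets 1.
Among -5, 1, the best is 1 at Y. Subgame-perfect outcome: (Accommodate, Y) with payoffs (2, 1).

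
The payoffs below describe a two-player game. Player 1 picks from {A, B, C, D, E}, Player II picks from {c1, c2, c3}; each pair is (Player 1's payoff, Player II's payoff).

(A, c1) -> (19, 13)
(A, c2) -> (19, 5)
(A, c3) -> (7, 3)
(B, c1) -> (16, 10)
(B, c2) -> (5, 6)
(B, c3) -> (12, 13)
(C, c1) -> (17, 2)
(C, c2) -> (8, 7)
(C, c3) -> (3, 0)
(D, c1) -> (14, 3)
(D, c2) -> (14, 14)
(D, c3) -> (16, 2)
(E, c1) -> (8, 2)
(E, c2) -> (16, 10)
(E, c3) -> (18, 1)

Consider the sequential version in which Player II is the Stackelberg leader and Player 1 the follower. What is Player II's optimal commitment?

c1

Work backward from Player 1's decision.
- c1: Player 1 compares 19, 16, 17, 14, 8 and picks A; Player II would get 13.
- c2: Player 1 compares 19, 5, 8, 14, 16 and picks A; Player II would get 5.
- c3: Player 1 compares 7, 12, 3, 16, 18 and picks E; Player II would get 1.
Maximizing over 13, 5, 1, Player II chooses c1. Subgame-perfect outcome: (A, c1) with payoffs (19, 13).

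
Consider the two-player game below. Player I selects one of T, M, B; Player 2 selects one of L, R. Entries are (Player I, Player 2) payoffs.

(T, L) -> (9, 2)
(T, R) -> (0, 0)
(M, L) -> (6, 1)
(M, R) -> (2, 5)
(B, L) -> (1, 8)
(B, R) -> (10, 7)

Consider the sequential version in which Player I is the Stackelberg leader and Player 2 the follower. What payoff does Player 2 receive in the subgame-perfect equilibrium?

2

Work backward from Player 2's decision.
- T: Player 2 compares 2, 0 and picks L; Player I would get 9.
- M: Player 2 compares 1, 5 and picks R; Player I would get 2.
- B: Player 2 compares 8, 7 and picks L; Player I would get 1.
Among 9, 2, 1, the best is 9 at T. Subgame-perfect outcome: (T, L) with payoffs (9, 2).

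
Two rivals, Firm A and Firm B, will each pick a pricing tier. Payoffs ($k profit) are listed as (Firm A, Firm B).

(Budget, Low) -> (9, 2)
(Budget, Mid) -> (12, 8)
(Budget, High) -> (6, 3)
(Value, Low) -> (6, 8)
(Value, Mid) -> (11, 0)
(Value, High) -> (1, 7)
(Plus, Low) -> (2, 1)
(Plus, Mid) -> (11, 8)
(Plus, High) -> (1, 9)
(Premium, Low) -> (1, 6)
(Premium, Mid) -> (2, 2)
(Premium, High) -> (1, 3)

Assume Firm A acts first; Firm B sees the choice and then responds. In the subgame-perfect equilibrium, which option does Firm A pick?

Backward induction with Firm A moving first.
- Budget → Firm B plays Mid (best of 2, 8, 3); Firm A gets 12.
- Value → Firm B plays Low (best of 8, 0, 7); Firm A gets 6.
- Plus → Firm B plays High (best of 1, 8, 9); Firm A gets 1.
- Premium → Firm B plays Low (best of 6, 2, 3); Firm A gets 1.
Maximizing over 12, 6, 1, 1, Firm A chooses Budget. Subgame-perfect outcome: (Budget, Mid) with payoffs (12, 8).

Budget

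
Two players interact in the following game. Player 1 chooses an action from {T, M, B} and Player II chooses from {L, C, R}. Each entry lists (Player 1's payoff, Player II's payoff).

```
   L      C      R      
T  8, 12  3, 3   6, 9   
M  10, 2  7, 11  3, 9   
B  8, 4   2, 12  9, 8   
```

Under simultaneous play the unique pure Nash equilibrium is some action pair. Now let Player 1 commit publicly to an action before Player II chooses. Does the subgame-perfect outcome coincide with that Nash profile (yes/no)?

no

Player II best-responds to each possible Player 1 move:
- T → Player II plays L (best of 12, 3, 9); Player 1 gets 8.
- M → Player II plays C (best of 2, 11, 9); Player 1 gets 7.
- B → Player II plays C (best of 4, 12, 8); Player 1 gets 2.
Player 1's induced payoffs are 8, 7, 2, so Player 1 commits to T. Subgame-perfect outcome: (T, L) with payoffs (8, 12).
Under simultaneous play:
Player 1's best replies: L→M; C→M; R→B.
Player II's best replies: T→L; M→C; B→C.
Only (M, C) has each player best-responding; Nash payoffs (7, 11).
Sequential outcome (T, L) differs from the Nash profile (M, C).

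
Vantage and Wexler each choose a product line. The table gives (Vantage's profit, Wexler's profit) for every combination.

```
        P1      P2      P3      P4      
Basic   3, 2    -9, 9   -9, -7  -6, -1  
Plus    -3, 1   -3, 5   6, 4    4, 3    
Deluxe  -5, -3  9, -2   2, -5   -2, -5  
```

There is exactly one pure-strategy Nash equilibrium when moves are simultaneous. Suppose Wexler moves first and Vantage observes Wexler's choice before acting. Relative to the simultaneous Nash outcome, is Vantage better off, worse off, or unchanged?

worse off

Vantage best-responds to each possible Wexler move:
- P1: Vantage compares 3, -3, -5 and picks Basic; Wexler would get 2.
- P2: Vantage compares -9, -3, 9 and picks Deluxe; Wexler would get -2.
- P3: Vantage compares -9, 6, 2 and picks Plus; Wexler would get 4.
- P4: Vantage compares -6, 4, -2 and picks Plus; Wexler would get 3.
Wexler's induced payoffs are 2, -2, 4, 3, so Wexler commits to P3. Subgame-perfect outcome: (Plus, P3) with payoffs (6, 4).
Now find the simultaneous Nash equilibrium.
Vantage's best replies: P1→Basic; P2→Deluxe; P3→Plus; P4→Plus.
Wexler's best replies: Basic→P2; Plus→P2; Deluxe→P2.
The unique mutual best reply is (Deluxe, P2), giving (9, -2).
Vantage earns 6 sequentially versus 9 at the Nash outcome: worse off.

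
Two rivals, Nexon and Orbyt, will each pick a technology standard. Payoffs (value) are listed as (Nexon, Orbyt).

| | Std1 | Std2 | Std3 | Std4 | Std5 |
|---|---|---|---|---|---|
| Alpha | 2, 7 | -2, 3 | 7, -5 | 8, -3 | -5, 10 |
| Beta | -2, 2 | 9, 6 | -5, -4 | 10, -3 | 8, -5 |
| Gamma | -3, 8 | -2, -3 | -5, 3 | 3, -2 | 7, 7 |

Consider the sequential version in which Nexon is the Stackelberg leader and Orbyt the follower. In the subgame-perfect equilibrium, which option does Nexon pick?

Beta

Solve by backward induction (Nexon leads).
- Alpha → Orbyt plays Std5 (best of 7, 3, -5, -3, 10); Nexon gets -5.
- Beta → Orbyt plays Std2 (best of 2, 6, -4, -3, -5); Nexon gets 9.
- Gamma → Orbyt plays Std1 (best of 8, -3, 3, -2, 7); Nexon gets -3.
Among -5, 9, -3, the best is 9 at Beta. Subgame-perfect outcome: (Beta, Std2) with payoffs (9, 6).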